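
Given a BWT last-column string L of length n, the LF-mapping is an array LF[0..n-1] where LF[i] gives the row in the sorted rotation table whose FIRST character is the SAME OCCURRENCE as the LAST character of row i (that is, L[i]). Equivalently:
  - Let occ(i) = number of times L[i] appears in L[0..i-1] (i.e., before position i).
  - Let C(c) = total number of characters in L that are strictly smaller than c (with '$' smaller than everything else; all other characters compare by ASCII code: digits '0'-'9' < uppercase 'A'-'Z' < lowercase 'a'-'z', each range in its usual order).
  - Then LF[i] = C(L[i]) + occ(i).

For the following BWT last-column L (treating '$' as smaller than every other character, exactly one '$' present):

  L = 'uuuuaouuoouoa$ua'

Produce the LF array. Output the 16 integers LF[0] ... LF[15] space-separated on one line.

Answer: 8 9 10 11 1 4 12 13 5 6 14 7 2 0 15 3

Derivation:
Char counts: '$':1, 'a':3, 'o':4, 'u':8
C (first-col start): C('$')=0, C('a')=1, C('o')=4, C('u')=8
L[0]='u': occ=0, LF[0]=C('u')+0=8+0=8
L[1]='u': occ=1, LF[1]=C('u')+1=8+1=9
L[2]='u': occ=2, LF[2]=C('u')+2=8+2=10
L[3]='u': occ=3, LF[3]=C('u')+3=8+3=11
L[4]='a': occ=0, LF[4]=C('a')+0=1+0=1
L[5]='o': occ=0, LF[5]=C('o')+0=4+0=4
L[6]='u': occ=4, LF[6]=C('u')+4=8+4=12
L[7]='u': occ=5, LF[7]=C('u')+5=8+5=13
L[8]='o': occ=1, LF[8]=C('o')+1=4+1=5
L[9]='o': occ=2, LF[9]=C('o')+2=4+2=6
L[10]='u': occ=6, LF[10]=C('u')+6=8+6=14
L[11]='o': occ=3, LF[11]=C('o')+3=4+3=7
L[12]='a': occ=1, LF[12]=C('a')+1=1+1=2
L[13]='$': occ=0, LF[13]=C('$')+0=0+0=0
L[14]='u': occ=7, LF[14]=C('u')+7=8+7=15
L[15]='a': occ=2, LF[15]=C('a')+2=1+2=3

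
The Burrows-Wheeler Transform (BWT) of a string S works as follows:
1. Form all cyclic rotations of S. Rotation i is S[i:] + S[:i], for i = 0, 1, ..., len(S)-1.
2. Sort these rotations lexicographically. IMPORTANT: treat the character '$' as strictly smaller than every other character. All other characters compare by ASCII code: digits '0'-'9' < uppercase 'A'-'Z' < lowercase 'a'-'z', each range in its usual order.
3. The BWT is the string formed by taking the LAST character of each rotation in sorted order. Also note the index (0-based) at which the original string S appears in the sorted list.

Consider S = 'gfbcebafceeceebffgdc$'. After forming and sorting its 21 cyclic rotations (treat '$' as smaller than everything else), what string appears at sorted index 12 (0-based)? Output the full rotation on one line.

All 21 rotations (rotation i = S[i:]+S[:i]):
  rot[0] = gfbcebafceeceebffgdc$
  rot[1] = fbcebafceeceebffgdc$g
  rot[2] = bcebafceeceebffgdc$gf
  rot[3] = cebafceeceebffgdc$gfb
  rot[4] = ebafceeceebffgdc$gfbc
  rot[5] = bafceeceebffgdc$gfbce
  rot[6] = afceeceebffgdc$gfbceb
  rot[7] = fceeceebffgdc$gfbceba
  rot[8] = ceeceebffgdc$gfbcebaf
  rot[9] = eeceebffgdc$gfbcebafc
  rot[10] = eceebffgdc$gfbcebafce
  rot[11] = ceebffgdc$gfbcebafcee
  rot[12] = eebffgdc$gfbcebafceec
  rot[13] = ebffgdc$gfbcebafceece
  rot[14] = bffgdc$gfbcebafceecee
  rot[15] = ffgdc$gfbcebafceeceeb
  rot[16] = fgdc$gfbcebafceeceebf
  rot[17] = gdc$gfbcebafceeceebff
  rot[18] = dc$gfbcebafceeceebffg
  rot[19] = c$gfbcebafceeceebffgd
  rot[20] = $gfbcebafceeceebffgdc
Sorted (with $ < everything):
  sorted[0] = $gfbcebafceeceebffgdc
  sorted[1] = afceeceebffgdc$gfbceb
  sorted[2] = bafceeceebffgdc$gfbce
  sorted[3] = bcebafceeceebffgdc$gf
  sorted[4] = bffgdc$gfbcebafceecee
  sorted[5] = c$gfbcebafceeceebffgd
  sorted[6] = cebafceeceebffgdc$gfb
  sorted[7] = ceebffgdc$gfbcebafcee
  sorted[8] = ceeceebffgdc$gfbcebaf
  sorted[9] = dc$gfbcebafceeceebffg
  sorted[10] = ebafceeceebffgdc$gfbc
  sorted[11] = ebffgdc$gfbcebafceece
  sorted[12] = eceebffgdc$gfbcebafce
  sorted[13] = eebffgdc$gfbcebafceec
  sorted[14] = eeceebffgdc$gfbcebafc
  sorted[15] = fbcebafceeceebffgdc$g
  sorted[16] = fceeceebffgdc$gfbceba
  sorted[17] = ffgdc$gfbcebafceeceeb
  sorted[18] = fgdc$gfbcebafceeceebf
  sorted[19] = gdc$gfbcebafceeceebff
  sorted[20] = gfbcebafceeceebffgdc$
sorted[12] = eceebffgdc$gfbcebafce

Answer: eceebffgdc$gfbcebafce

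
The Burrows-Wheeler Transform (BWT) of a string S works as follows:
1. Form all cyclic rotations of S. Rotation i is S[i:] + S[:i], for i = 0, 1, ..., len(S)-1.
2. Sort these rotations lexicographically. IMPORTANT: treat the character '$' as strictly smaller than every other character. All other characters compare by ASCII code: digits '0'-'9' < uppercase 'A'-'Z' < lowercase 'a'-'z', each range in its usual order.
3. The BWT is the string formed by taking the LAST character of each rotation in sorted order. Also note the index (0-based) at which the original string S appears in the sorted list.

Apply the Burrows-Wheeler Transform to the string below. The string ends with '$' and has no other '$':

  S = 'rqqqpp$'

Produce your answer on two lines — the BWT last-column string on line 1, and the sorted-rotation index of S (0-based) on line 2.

Answer: ppqqqr$
6

Derivation:
All 7 rotations (rotation i = S[i:]+S[:i]):
  rot[0] = rqqqpp$
  rot[1] = qqqpp$r
  rot[2] = qqpp$rq
  rot[3] = qpp$rqq
  rot[4] = pp$rqqq
  rot[5] = p$rqqqp
  rot[6] = $rqqqpp
Sorted (with $ < everything):
  sorted[0] = $rqqqpp  (last char: 'p')
  sorted[1] = p$rqqqp  (last char: 'p')
  sorted[2] = pp$rqqq  (last char: 'q')
  sorted[3] = qpp$rqq  (last char: 'q')
  sorted[4] = qqpp$rq  (last char: 'q')
  sorted[5] = qqqpp$r  (last char: 'r')
  sorted[6] = rqqqpp$  (last char: '$')
Last column: ppqqqr$
Original string S is at sorted index 6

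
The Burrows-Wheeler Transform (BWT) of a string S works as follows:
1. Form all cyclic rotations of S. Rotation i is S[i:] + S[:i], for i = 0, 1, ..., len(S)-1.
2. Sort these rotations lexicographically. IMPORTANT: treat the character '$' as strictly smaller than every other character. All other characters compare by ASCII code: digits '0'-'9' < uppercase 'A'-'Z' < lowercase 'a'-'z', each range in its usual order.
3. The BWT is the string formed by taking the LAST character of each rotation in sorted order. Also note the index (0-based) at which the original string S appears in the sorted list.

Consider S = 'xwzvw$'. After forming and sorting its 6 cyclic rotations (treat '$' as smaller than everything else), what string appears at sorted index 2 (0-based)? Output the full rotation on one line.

Answer: w$xwzv

Derivation:
All 6 rotations (rotation i = S[i:]+S[:i]):
  rot[0] = xwzvw$
  rot[1] = wzvw$x
  rot[2] = zvw$xw
  rot[3] = vw$xwz
  rot[4] = w$xwzv
  rot[5] = $xwzvw
Sorted (with $ < everything):
  sorted[0] = $xwzvw
  sorted[1] = vw$xwz
  sorted[2] = w$xwzv
  sorted[3] = wzvw$x
  sorted[4] = xwzvw$
  sorted[5] = zvw$xw
sorted[2] = w$xwzv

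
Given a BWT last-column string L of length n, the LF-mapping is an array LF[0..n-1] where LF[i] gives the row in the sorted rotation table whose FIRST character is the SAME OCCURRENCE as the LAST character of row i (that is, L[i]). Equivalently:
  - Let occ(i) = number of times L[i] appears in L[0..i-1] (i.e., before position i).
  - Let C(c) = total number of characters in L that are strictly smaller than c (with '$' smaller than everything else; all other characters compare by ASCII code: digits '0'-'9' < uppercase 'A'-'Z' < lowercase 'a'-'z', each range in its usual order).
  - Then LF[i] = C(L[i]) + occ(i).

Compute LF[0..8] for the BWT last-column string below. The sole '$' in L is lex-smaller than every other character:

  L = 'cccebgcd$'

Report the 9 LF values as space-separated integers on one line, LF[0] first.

Answer: 2 3 4 7 1 8 5 6 0

Derivation:
Char counts: '$':1, 'b':1, 'c':4, 'd':1, 'e':1, 'g':1
C (first-col start): C('$')=0, C('b')=1, C('c')=2, C('d')=6, C('e')=7, C('g')=8
L[0]='c': occ=0, LF[0]=C('c')+0=2+0=2
L[1]='c': occ=1, LF[1]=C('c')+1=2+1=3
L[2]='c': occ=2, LF[2]=C('c')+2=2+2=4
L[3]='e': occ=0, LF[3]=C('e')+0=7+0=7
L[4]='b': occ=0, LF[4]=C('b')+0=1+0=1
L[5]='g': occ=0, LF[5]=C('g')+0=8+0=8
L[6]='c': occ=3, LF[6]=C('c')+3=2+3=5
L[7]='d': occ=0, LF[7]=C('d')+0=6+0=6
L[8]='$': occ=0, LF[8]=C('$')+0=0+0=0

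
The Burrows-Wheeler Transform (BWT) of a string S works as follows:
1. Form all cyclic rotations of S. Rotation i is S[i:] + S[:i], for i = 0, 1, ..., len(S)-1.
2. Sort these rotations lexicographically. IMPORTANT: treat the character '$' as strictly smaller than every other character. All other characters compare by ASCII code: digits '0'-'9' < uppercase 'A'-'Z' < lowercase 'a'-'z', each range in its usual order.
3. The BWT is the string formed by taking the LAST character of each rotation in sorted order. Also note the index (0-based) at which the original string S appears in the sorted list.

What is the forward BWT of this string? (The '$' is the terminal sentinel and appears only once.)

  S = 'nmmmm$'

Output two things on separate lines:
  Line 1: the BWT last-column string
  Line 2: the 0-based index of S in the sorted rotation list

All 6 rotations (rotation i = S[i:]+S[:i]):
  rot[0] = nmmmm$
  rot[1] = mmmm$n
  rot[2] = mmm$nm
  rot[3] = mm$nmm
  rot[4] = m$nmmm
  rot[5] = $nmmmm
Sorted (with $ < everything):
  sorted[0] = $nmmmm  (last char: 'm')
  sorted[1] = m$nmmm  (last char: 'm')
  sorted[2] = mm$nmm  (last char: 'm')
  sorted[3] = mmm$nm  (last char: 'm')
  sorted[4] = mmmm$n  (last char: 'n')
  sorted[5] = nmmmm$  (last char: '$')
Last column: mmmmn$
Original string S is at sorted index 5

Answer: mmmmn$
5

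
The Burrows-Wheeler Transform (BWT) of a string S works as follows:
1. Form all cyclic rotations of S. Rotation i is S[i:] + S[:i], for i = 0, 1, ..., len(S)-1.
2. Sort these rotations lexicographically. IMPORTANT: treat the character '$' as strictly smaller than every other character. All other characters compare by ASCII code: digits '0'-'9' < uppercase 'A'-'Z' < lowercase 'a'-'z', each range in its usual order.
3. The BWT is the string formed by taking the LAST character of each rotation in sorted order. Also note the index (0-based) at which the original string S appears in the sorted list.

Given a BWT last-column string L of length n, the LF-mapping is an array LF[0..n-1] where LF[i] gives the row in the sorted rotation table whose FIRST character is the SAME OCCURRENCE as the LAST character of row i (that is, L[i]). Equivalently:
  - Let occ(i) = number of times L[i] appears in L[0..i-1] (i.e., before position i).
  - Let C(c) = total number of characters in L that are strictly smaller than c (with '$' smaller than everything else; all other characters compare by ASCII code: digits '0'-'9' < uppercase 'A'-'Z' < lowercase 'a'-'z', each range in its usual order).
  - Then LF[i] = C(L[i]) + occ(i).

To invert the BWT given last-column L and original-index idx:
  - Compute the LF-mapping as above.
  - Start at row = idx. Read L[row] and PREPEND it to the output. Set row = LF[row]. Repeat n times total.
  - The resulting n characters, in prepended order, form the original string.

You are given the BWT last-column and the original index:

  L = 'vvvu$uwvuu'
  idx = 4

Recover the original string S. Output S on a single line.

Answer: uwvuuvvuv$

Derivation:
LF mapping: 5 6 7 1 0 2 9 8 3 4
Walk LF starting at row 4, prepending L[row]:
  step 1: row=4, L[4]='$', prepend. Next row=LF[4]=0
  step 2: row=0, L[0]='v', prepend. Next row=LF[0]=5
  step 3: row=5, L[5]='u', prepend. Next row=LF[5]=2
  step 4: row=2, L[2]='v', prepend. Next row=LF[2]=7
  step 5: row=7, L[7]='v', prepend. Next row=LF[7]=8
  step 6: row=8, L[8]='u', prepend. Next row=LF[8]=3
  step 7: row=3, L[3]='u', prepend. Next row=LF[3]=1
  step 8: row=1, L[1]='v', prepend. Next row=LF[1]=6
  step 9: row=6, L[6]='w', prepend. Next row=LF[6]=9
  step 10: row=9, L[9]='u', prepend. Next row=LF[9]=4
Reversed output: uwvuuvvuv$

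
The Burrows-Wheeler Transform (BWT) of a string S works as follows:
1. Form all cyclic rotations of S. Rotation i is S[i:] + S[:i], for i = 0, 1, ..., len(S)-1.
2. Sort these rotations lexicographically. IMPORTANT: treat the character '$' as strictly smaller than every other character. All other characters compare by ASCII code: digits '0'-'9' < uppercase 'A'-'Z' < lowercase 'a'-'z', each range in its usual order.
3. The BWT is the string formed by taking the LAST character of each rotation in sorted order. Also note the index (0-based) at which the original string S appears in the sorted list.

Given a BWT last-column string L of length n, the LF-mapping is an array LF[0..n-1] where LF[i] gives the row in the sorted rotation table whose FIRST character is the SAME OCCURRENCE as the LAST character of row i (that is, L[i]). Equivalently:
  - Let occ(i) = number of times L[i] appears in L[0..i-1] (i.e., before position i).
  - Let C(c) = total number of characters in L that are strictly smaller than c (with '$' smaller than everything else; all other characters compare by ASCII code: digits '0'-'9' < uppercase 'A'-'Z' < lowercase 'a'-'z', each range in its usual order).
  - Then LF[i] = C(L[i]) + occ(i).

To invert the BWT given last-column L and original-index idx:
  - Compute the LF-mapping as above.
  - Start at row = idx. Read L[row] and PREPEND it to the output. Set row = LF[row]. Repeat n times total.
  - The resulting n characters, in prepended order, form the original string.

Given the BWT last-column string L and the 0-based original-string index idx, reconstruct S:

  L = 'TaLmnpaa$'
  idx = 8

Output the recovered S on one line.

Answer: panamaLT$

Derivation:
LF mapping: 2 3 1 6 7 8 4 5 0
Walk LF starting at row 8, prepending L[row]:
  step 1: row=8, L[8]='$', prepend. Next row=LF[8]=0
  step 2: row=0, L[0]='T', prepend. Next row=LF[0]=2
  step 3: row=2, L[2]='L', prepend. Next row=LF[2]=1
  step 4: row=1, L[1]='a', prepend. Next row=LF[1]=3
  step 5: row=3, L[3]='m', prepend. Next row=LF[3]=6
  step 6: row=6, L[6]='a', prepend. Next row=LF[6]=4
  step 7: row=4, L[4]='n', prepend. Next row=LF[4]=7
  step 8: row=7, L[7]='a', prepend. Next row=LF[7]=5
  step 9: row=5, L[5]='p', prepend. Next row=LF[5]=8
Reversed output: panamaLT$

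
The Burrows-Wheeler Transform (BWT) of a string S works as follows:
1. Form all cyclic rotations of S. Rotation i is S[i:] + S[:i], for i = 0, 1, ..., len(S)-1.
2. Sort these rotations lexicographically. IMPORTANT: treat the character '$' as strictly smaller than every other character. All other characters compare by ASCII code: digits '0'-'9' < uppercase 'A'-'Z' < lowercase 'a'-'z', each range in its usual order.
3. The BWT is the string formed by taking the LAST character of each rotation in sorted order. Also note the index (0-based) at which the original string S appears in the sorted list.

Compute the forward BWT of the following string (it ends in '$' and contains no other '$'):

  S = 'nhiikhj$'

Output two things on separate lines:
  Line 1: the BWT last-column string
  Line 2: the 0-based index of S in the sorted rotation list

Answer: jnkhihi$
7

Derivation:
All 8 rotations (rotation i = S[i:]+S[:i]):
  rot[0] = nhiikhj$
  rot[1] = hiikhj$n
  rot[2] = iikhj$nh
  rot[3] = ikhj$nhi
  rot[4] = khj$nhii
  rot[5] = hj$nhiik
  rot[6] = j$nhiikh
  rot[7] = $nhiikhj
Sorted (with $ < everything):
  sorted[0] = $nhiikhj  (last char: 'j')
  sorted[1] = hiikhj$n  (last char: 'n')
  sorted[2] = hj$nhiik  (last char: 'k')
  sorted[3] = iikhj$nh  (last char: 'h')
  sorted[4] = ikhj$nhi  (last char: 'i')
  sorted[5] = j$nhiikh  (last char: 'h')
  sorted[6] = khj$nhii  (last char: 'i')
  sorted[7] = nhiikhj$  (last char: '$')
Last column: jnkhihi$
Original string S is at sorted index 7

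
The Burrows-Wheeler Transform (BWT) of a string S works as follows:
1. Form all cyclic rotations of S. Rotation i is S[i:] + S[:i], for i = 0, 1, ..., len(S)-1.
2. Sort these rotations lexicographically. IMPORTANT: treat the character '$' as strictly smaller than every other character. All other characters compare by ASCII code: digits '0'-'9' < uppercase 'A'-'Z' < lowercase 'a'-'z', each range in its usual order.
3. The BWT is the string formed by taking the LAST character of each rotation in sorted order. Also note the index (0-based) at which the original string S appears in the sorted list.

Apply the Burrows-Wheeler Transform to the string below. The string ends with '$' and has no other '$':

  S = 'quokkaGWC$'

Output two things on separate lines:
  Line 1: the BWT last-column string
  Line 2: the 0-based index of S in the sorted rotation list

Answer: CWaGkkou$q
8

Derivation:
All 10 rotations (rotation i = S[i:]+S[:i]):
  rot[0] = quokkaGWC$
  rot[1] = uokkaGWC$q
  rot[2] = okkaGWC$qu
  rot[3] = kkaGWC$quo
  rot[4] = kaGWC$quok
  rot[5] = aGWC$quokk
  rot[6] = GWC$quokka
  rot[7] = WC$quokkaG
  rot[8] = C$quokkaGW
  rot[9] = $quokkaGWC
Sorted (with $ < everything):
  sorted[0] = $quokkaGWC  (last char: 'C')
  sorted[1] = C$quokkaGW  (last char: 'W')
  sorted[2] = GWC$quokka  (last char: 'a')
  sorted[3] = WC$quokkaG  (last char: 'G')
  sorted[4] = aGWC$quokk  (last char: 'k')
  sorted[5] = kaGWC$quok  (last char: 'k')
  sorted[6] = kkaGWC$quo  (last char: 'o')
  sorted[7] = okkaGWC$qu  (last char: 'u')
  sorted[8] = quokkaGWC$  (last char: '$')
  sorted[9] = uokkaGWC$q  (last char: 'q')
Last column: CWaGkkou$q
Original string S is at sorted index 8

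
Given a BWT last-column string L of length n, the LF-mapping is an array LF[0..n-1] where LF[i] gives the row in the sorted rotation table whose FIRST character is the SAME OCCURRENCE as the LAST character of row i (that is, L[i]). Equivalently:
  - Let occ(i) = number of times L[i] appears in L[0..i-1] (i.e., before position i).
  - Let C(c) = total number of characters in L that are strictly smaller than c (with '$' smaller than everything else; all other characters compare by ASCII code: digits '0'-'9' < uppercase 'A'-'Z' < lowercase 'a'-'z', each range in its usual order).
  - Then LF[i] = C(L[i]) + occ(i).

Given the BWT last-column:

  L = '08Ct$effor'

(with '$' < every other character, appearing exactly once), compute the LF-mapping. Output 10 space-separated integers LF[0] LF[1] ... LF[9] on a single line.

Char counts: '$':1, '0':1, '8':1, 'C':1, 'e':1, 'f':2, 'o':1, 'r':1, 't':1
C (first-col start): C('$')=0, C('0')=1, C('8')=2, C('C')=3, C('e')=4, C('f')=5, C('o')=7, C('r')=8, C('t')=9
L[0]='0': occ=0, LF[0]=C('0')+0=1+0=1
L[1]='8': occ=0, LF[1]=C('8')+0=2+0=2
L[2]='C': occ=0, LF[2]=C('C')+0=3+0=3
L[3]='t': occ=0, LF[3]=C('t')+0=9+0=9
L[4]='$': occ=0, LF[4]=C('$')+0=0+0=0
L[5]='e': occ=0, LF[5]=C('e')+0=4+0=4
L[6]='f': occ=0, LF[6]=C('f')+0=5+0=5
L[7]='f': occ=1, LF[7]=C('f')+1=5+1=6
L[8]='o': occ=0, LF[8]=C('o')+0=7+0=7
L[9]='r': occ=0, LF[9]=C('r')+0=8+0=8

Answer: 1 2 3 9 0 4 5 6 7 8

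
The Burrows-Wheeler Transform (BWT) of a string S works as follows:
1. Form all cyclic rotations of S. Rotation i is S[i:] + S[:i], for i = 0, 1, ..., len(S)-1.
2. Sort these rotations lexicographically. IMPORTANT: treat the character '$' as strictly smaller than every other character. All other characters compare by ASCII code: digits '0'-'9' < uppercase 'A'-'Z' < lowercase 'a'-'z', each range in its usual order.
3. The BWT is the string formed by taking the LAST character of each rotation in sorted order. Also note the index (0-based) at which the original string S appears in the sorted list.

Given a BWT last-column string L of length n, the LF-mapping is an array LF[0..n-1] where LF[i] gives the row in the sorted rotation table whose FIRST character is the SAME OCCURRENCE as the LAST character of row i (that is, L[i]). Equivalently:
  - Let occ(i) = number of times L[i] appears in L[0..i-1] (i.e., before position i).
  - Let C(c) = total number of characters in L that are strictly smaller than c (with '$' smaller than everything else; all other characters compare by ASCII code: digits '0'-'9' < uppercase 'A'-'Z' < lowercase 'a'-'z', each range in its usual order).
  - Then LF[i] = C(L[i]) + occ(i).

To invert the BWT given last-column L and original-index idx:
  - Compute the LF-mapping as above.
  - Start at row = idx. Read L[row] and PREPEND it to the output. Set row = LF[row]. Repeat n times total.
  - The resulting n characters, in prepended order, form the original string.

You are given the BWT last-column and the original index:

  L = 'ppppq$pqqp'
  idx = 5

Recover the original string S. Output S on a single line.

Answer: ppqqqpppp$

Derivation:
LF mapping: 1 2 3 4 7 0 5 8 9 6
Walk LF starting at row 5, prepending L[row]:
  step 1: row=5, L[5]='$', prepend. Next row=LF[5]=0
  step 2: row=0, L[0]='p', prepend. Next row=LF[0]=1
  step 3: row=1, L[1]='p', prepend. Next row=LF[1]=2
  step 4: row=2, L[2]='p', prepend. Next row=LF[2]=3
  step 5: row=3, L[3]='p', prepend. Next row=LF[3]=4
  step 6: row=4, L[4]='q', prepend. Next row=LF[4]=7
  step 7: row=7, L[7]='q', prepend. Next row=LF[7]=8
  step 8: row=8, L[8]='q', prepend. Next row=LF[8]=9
  step 9: row=9, L[9]='p', prepend. Next row=LF[9]=6
  step 10: row=6, L[6]='p', prepend. Next row=LF[6]=5
Reversed output: ppqqqpppp$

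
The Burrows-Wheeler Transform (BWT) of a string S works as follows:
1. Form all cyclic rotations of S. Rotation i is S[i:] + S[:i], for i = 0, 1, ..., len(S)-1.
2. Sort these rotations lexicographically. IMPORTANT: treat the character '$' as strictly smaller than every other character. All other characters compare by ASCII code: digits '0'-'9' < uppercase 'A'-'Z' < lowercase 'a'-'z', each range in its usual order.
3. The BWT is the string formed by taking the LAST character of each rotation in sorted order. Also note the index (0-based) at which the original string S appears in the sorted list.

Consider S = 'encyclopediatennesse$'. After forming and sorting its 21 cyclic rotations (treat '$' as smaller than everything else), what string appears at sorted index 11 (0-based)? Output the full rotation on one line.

All 21 rotations (rotation i = S[i:]+S[:i]):
  rot[0] = encyclopediatennesse$
  rot[1] = ncyclopediatennesse$e
  rot[2] = cyclopediatennesse$en
  rot[3] = yclopediatennesse$enc
  rot[4] = clopediatennesse$ency
  rot[5] = lopediatennesse$encyc
  rot[6] = opediatennesse$encycl
  rot[7] = pediatennesse$encyclo
  rot[8] = ediatennesse$encyclop
  rot[9] = diatennesse$encyclope
  rot[10] = iatennesse$encycloped
  rot[11] = atennesse$encyclopedi
  rot[12] = tennesse$encyclopedia
  rot[13] = ennesse$encyclopediat
  rot[14] = nnesse$encyclopediate
  rot[15] = nesse$encyclopediaten
  rot[16] = esse$encyclopediatenn
  rot[17] = sse$encyclopediatenne
  rot[18] = se$encyclopediatennes
  rot[19] = e$encyclopediatenness
  rot[20] = $encyclopediatennesse
Sorted (with $ < everything):
  sorted[0] = $encyclopediatennesse
  sorted[1] = atennesse$encyclopedi
  sorted[2] = clopediatennesse$ency
  sorted[3] = cyclopediatennesse$en
  sorted[4] = diatennesse$encyclope
  sorted[5] = e$encyclopediatenness
  sorted[6] = ediatennesse$encyclop
  sorted[7] = encyclopediatennesse$
  sorted[8] = ennesse$encyclopediat
  sorted[9] = esse$encyclopediatenn
  sorted[10] = iatennesse$encycloped
  sorted[11] = lopediatennesse$encyc
  sorted[12] = ncyclopediatennesse$e
  sorted[13] = nesse$encyclopediaten
  sorted[14] = nnesse$encyclopediate
  sorted[15] = opediatennesse$encycl
  sorted[16] = pediatennesse$encyclo
  sorted[17] = se$encyclopediatennes
  sorted[18] = sse$encyclopediatenne
  sorted[19] = tennesse$encyclopedia
  sorted[20] = yclopediatennesse$enc
sorted[11] = lopediatennesse$encyc

Answer: lopediatennesse$encyc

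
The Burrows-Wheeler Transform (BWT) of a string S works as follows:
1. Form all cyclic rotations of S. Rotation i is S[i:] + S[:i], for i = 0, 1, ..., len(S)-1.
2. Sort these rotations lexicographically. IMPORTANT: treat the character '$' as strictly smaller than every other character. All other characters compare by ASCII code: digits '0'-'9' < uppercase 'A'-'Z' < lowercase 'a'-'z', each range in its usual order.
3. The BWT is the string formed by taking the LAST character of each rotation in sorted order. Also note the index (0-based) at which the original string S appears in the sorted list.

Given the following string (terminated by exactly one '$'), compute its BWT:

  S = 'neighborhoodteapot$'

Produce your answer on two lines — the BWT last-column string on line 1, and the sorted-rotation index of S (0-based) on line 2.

Answer: tehotnigre$ohbpaood
10

Derivation:
All 19 rotations (rotation i = S[i:]+S[:i]):
  rot[0] = neighborhoodteapot$
  rot[1] = eighborhoodteapot$n
  rot[2] = ighborhoodteapot$ne
  rot[3] = ghborhoodteapot$nei
  rot[4] = hborhoodteapot$neig
  rot[5] = borhoodteapot$neigh
  rot[6] = orhoodteapot$neighb
  rot[7] = rhoodteapot$neighbo
  rot[8] = hoodteapot$neighbor
  rot[9] = oodteapot$neighborh
  rot[10] = odteapot$neighborho
  rot[11] = dteapot$neighborhoo
  rot[12] = teapot$neighborhood
  rot[13] = eapot$neighborhoodt
  rot[14] = apot$neighborhoodte
  rot[15] = pot$neighborhoodtea
  rot[16] = ot$neighborhoodteap
  rot[17] = t$neighborhoodteapo
  rot[18] = $neighborhoodteapot
Sorted (with $ < everything):
  sorted[0] = $neighborhoodteapot  (last char: 't')
  sorted[1] = apot$neighborhoodte  (last char: 'e')
  sorted[2] = borhoodteapot$neigh  (last char: 'h')
  sorted[3] = dteapot$neighborhoo  (last char: 'o')
  sorted[4] = eapot$neighborhoodt  (last char: 't')
  sorted[5] = eighborhoodteapot$n  (last char: 'n')
  sorted[6] = ghborhoodteapot$nei  (last char: 'i')
  sorted[7] = hborhoodteapot$neig  (last char: 'g')
  sorted[8] = hoodteapot$neighbor  (last char: 'r')
  sorted[9] = ighborhoodteapot$ne  (last char: 'e')
  sorted[10] = neighborhoodteapot$  (last char: '$')
  sorted[11] = odteapot$neighborho  (last char: 'o')
  sorted[12] = oodteapot$neighborh  (last char: 'h')
  sorted[13] = orhoodteapot$neighb  (last char: 'b')
  sorted[14] = ot$neighborhoodteap  (last char: 'p')
  sorted[15] = pot$neighborhoodtea  (last char: 'a')
  sorted[16] = rhoodteapot$neighbo  (last char: 'o')
  sorted[17] = t$neighborhoodteapo  (last char: 'o')
  sorted[18] = teapot$neighborhood  (last char: 'd')
Last column: tehotnigre$ohbpaood
Original string S is at sorted index 10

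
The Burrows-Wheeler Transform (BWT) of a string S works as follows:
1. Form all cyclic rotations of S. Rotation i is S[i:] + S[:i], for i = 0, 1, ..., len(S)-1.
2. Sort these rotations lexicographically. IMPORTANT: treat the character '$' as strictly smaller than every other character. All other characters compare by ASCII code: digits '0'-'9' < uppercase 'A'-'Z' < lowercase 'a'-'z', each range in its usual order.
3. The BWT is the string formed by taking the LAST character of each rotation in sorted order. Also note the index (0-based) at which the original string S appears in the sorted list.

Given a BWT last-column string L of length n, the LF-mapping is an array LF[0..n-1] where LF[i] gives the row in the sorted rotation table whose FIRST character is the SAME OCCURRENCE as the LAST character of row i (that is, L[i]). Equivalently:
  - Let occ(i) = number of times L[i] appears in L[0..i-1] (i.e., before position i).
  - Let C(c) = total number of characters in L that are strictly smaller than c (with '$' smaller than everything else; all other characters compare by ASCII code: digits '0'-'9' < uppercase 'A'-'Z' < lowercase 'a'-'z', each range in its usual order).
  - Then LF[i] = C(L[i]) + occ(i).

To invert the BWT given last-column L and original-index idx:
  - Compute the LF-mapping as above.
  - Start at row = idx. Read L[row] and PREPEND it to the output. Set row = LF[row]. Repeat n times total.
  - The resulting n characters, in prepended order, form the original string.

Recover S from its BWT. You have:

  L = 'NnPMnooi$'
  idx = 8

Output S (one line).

Answer: onionMPN$

Derivation:
LF mapping: 2 5 3 1 6 7 8 4 0
Walk LF starting at row 8, prepending L[row]:
  step 1: row=8, L[8]='$', prepend. Next row=LF[8]=0
  step 2: row=0, L[0]='N', prepend. Next row=LF[0]=2
  step 3: row=2, L[2]='P', prepend. Next row=LF[2]=3
  step 4: row=3, L[3]='M', prepend. Next row=LF[3]=1
  step 5: row=1, L[1]='n', prepend. Next row=LF[1]=5
  step 6: row=5, L[5]='o', prepend. Next row=LF[5]=7
  step 7: row=7, L[7]='i', prepend. Next row=LF[7]=4
  step 8: row=4, L[4]='n', prepend. Next row=LF[4]=6
  step 9: row=6, L[6]='o', prepend. Next row=LF[6]=8
Reversed output: onionMPN$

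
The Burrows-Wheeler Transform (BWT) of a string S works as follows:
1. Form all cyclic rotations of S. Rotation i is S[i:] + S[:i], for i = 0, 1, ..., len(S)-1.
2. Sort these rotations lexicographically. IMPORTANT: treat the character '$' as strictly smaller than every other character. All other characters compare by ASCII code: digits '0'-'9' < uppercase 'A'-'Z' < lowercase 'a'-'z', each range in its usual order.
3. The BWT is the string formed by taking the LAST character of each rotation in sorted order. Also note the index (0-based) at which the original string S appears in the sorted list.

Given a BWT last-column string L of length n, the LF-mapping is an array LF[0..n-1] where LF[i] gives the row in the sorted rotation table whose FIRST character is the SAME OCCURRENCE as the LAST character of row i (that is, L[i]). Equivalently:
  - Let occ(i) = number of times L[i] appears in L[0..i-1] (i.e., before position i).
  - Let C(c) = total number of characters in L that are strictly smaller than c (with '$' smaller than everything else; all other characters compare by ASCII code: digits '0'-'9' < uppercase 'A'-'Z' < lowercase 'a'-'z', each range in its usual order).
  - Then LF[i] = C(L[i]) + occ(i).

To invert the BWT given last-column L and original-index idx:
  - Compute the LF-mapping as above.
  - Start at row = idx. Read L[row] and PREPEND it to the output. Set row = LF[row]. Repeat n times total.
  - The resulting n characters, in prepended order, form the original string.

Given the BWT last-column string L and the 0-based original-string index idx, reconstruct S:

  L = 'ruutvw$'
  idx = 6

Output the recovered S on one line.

Answer: wvutur$

Derivation:
LF mapping: 1 3 4 2 5 6 0
Walk LF starting at row 6, prepending L[row]:
  step 1: row=6, L[6]='$', prepend. Next row=LF[6]=0
  step 2: row=0, L[0]='r', prepend. Next row=LF[0]=1
  step 3: row=1, L[1]='u', prepend. Next row=LF[1]=3
  step 4: row=3, L[3]='t', prepend. Next row=LF[3]=2
  step 5: row=2, L[2]='u', prepend. Next row=LF[2]=4
  step 6: row=4, L[4]='v', prepend. Next row=LF[4]=5
  step 7: row=5, L[5]='w', prepend. Next row=LF[5]=6
Reversed output: wvutur$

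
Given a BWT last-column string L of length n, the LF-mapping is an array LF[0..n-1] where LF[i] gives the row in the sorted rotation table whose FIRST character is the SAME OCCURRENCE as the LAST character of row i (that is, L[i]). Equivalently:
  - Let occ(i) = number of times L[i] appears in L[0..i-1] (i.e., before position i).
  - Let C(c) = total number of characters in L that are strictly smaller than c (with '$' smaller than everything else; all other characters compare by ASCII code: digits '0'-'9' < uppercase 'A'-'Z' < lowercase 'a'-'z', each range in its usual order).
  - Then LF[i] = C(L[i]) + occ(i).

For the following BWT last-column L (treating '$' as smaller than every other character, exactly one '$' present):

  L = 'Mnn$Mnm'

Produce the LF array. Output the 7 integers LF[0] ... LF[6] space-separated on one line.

Answer: 1 4 5 0 2 6 3

Derivation:
Char counts: '$':1, 'M':2, 'm':1, 'n':3
C (first-col start): C('$')=0, C('M')=1, C('m')=3, C('n')=4
L[0]='M': occ=0, LF[0]=C('M')+0=1+0=1
L[1]='n': occ=0, LF[1]=C('n')+0=4+0=4
L[2]='n': occ=1, LF[2]=C('n')+1=4+1=5
L[3]='$': occ=0, LF[3]=C('$')+0=0+0=0
L[4]='M': occ=1, LF[4]=C('M')+1=1+1=2
L[5]='n': occ=2, LF[5]=C('n')+2=4+2=6
L[6]='m': occ=0, LF[6]=C('m')+0=3+0=3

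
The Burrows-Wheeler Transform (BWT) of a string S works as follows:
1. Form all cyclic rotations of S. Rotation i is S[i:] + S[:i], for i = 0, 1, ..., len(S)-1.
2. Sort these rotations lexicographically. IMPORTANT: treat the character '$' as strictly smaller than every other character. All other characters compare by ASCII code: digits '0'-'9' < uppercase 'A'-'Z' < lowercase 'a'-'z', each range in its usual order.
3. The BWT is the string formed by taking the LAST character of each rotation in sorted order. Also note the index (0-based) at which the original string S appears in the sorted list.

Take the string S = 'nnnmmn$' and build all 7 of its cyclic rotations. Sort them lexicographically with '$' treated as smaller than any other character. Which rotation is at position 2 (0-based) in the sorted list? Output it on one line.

All 7 rotations (rotation i = S[i:]+S[:i]):
  rot[0] = nnnmmn$
  rot[1] = nnmmn$n
  rot[2] = nmmn$nn
  rot[3] = mmn$nnn
  rot[4] = mn$nnnm
  rot[5] = n$nnnmm
  rot[6] = $nnnmmn
Sorted (with $ < everything):
  sorted[0] = $nnnmmn
  sorted[1] = mmn$nnn
  sorted[2] = mn$nnnm
  sorted[3] = n$nnnmm
  sorted[4] = nmmn$nn
  sorted[5] = nnmmn$n
  sorted[6] = nnnmmn$
sorted[2] = mn$nnnm

Answer: mn$nnnm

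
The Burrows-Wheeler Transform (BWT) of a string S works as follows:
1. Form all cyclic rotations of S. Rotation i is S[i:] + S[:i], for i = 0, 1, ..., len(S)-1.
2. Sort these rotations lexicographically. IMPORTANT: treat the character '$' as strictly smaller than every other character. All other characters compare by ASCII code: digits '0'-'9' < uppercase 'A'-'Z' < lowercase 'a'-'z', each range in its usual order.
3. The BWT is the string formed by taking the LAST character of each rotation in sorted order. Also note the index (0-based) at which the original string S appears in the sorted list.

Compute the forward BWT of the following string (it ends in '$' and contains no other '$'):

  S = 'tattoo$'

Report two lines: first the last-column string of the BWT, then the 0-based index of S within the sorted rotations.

Answer: otot$ta
4

Derivation:
All 7 rotations (rotation i = S[i:]+S[:i]):
  rot[0] = tattoo$
  rot[1] = attoo$t
  rot[2] = ttoo$ta
  rot[3] = too$tat
  rot[4] = oo$tatt
  rot[5] = o$tatto
  rot[6] = $tattoo
Sorted (with $ < everything):
  sorted[0] = $tattoo  (last char: 'o')
  sorted[1] = attoo$t  (last char: 't')
  sorted[2] = o$tatto  (last char: 'o')
  sorted[3] = oo$tatt  (last char: 't')
  sorted[4] = tattoo$  (last char: '$')
  sorted[5] = too$tat  (last char: 't')
  sorted[6] = ttoo$ta  (last char: 'a')
Last column: otot$ta
Original string S is at sorted index 4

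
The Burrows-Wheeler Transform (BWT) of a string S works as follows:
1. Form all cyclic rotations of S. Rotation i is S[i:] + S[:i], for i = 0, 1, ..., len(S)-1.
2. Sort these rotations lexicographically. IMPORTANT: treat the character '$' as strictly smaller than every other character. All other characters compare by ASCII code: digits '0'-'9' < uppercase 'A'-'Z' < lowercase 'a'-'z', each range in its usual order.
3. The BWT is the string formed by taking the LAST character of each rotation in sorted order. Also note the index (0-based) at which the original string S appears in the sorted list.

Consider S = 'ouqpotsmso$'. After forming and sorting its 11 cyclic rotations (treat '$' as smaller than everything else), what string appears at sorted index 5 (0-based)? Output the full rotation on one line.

All 11 rotations (rotation i = S[i:]+S[:i]):
  rot[0] = ouqpotsmso$
  rot[1] = uqpotsmso$o
  rot[2] = qpotsmso$ou
  rot[3] = potsmso$ouq
  rot[4] = otsmso$ouqp
  rot[5] = tsmso$ouqpo
  rot[6] = smso$ouqpot
  rot[7] = mso$ouqpots
  rot[8] = so$ouqpotsm
  rot[9] = o$ouqpotsms
  rot[10] = $ouqpotsmso
Sorted (with $ < everything):
  sorted[0] = $ouqpotsmso
  sorted[1] = mso$ouqpots
  sorted[2] = o$ouqpotsms
  sorted[3] = otsmso$ouqp
  sorted[4] = ouqpotsmso$
  sorted[5] = potsmso$ouq
  sorted[6] = qpotsmso$ou
  sorted[7] = smso$ouqpot
  sorted[8] = so$ouqpotsm
  sorted[9] = tsmso$ouqpo
  sorted[10] = uqpotsmso$o
sorted[5] = potsmso$ouq

Answer: potsmso$ouq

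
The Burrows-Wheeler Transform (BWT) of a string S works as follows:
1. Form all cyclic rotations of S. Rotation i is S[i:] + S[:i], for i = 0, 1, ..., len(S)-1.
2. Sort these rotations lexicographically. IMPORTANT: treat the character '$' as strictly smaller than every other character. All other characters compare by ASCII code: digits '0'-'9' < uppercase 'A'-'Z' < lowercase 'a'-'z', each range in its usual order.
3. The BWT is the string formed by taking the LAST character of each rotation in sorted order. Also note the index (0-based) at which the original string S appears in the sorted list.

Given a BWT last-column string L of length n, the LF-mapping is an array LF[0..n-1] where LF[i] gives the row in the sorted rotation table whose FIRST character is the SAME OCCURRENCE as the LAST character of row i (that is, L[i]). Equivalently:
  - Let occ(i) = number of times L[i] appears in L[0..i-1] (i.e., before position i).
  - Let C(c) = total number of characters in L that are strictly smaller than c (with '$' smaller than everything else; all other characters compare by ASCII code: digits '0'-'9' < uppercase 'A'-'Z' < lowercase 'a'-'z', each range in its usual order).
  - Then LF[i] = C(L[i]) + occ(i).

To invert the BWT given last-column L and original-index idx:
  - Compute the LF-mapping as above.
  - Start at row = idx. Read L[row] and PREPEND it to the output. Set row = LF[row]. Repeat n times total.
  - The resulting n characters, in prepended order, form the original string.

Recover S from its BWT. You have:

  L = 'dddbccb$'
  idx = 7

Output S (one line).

LF mapping: 5 6 7 1 3 4 2 0
Walk LF starting at row 7, prepending L[row]:
  step 1: row=7, L[7]='$', prepend. Next row=LF[7]=0
  step 2: row=0, L[0]='d', prepend. Next row=LF[0]=5
  step 3: row=5, L[5]='c', prepend. Next row=LF[5]=4
  step 4: row=4, L[4]='c', prepend. Next row=LF[4]=3
  step 5: row=3, L[3]='b', prepend. Next row=LF[3]=1
  step 6: row=1, L[1]='d', prepend. Next row=LF[1]=6
  step 7: row=6, L[6]='b', prepend. Next row=LF[6]=2
  step 8: row=2, L[2]='d', prepend. Next row=LF[2]=7
Reversed output: dbdbccd$

Answer: dbdbccd$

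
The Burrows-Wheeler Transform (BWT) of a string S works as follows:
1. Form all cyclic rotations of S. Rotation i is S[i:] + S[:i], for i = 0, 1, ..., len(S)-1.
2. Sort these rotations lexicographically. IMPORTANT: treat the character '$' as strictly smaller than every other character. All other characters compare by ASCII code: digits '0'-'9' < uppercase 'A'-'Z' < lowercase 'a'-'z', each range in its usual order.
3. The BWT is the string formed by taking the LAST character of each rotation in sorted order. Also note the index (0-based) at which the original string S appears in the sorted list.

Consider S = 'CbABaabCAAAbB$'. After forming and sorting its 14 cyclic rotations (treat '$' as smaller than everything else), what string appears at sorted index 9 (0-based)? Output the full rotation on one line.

All 14 rotations (rotation i = S[i:]+S[:i]):
  rot[0] = CbABaabCAAAbB$
  rot[1] = bABaabCAAAbB$C
  rot[2] = ABaabCAAAbB$Cb
  rot[3] = BaabCAAAbB$CbA
  rot[4] = aabCAAAbB$CbAB
  rot[5] = abCAAAbB$CbABa
  rot[6] = bCAAAbB$CbABaa
  rot[7] = CAAAbB$CbABaab
  rot[8] = AAAbB$CbABaabC
  rot[9] = AAbB$CbABaabCA
  rot[10] = AbB$CbABaabCAA
  rot[11] = bB$CbABaabCAAA
  rot[12] = B$CbABaabCAAAb
  rot[13] = $CbABaabCAAAbB
Sorted (with $ < everything):
  sorted[0] = $CbABaabCAAAbB
  sorted[1] = AAAbB$CbABaabC
  sorted[2] = AAbB$CbABaabCA
  sorted[3] = ABaabCAAAbB$Cb
  sorted[4] = AbB$CbABaabCAA
  sorted[5] = B$CbABaabCAAAb
  sorted[6] = BaabCAAAbB$CbA
  sorted[7] = CAAAbB$CbABaab
  sorted[8] = CbABaabCAAAbB$
  sorted[9] = aabCAAAbB$CbAB
  sorted[10] = abCAAAbB$CbABa
  sorted[11] = bABaabCAAAbB$C
  sorted[12] = bB$CbABaabCAAA
  sorted[13] = bCAAAbB$CbABaa
sorted[9] = aabCAAAbB$CbAB

Answer: aabCAAAbB$CbAB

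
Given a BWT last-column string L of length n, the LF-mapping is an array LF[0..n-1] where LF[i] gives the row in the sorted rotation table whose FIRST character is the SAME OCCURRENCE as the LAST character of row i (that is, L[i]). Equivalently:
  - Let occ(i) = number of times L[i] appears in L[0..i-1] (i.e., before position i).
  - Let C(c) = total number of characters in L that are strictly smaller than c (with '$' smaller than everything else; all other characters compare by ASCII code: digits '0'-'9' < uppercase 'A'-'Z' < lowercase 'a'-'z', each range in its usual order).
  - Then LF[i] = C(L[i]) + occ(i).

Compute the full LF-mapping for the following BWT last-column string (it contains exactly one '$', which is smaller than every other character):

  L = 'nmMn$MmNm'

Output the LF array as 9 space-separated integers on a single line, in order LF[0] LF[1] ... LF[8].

Char counts: '$':1, 'M':2, 'N':1, 'm':3, 'n':2
C (first-col start): C('$')=0, C('M')=1, C('N')=3, C('m')=4, C('n')=7
L[0]='n': occ=0, LF[0]=C('n')+0=7+0=7
L[1]='m': occ=0, LF[1]=C('m')+0=4+0=4
L[2]='M': occ=0, LF[2]=C('M')+0=1+0=1
L[3]='n': occ=1, LF[3]=C('n')+1=7+1=8
L[4]='$': occ=0, LF[4]=C('$')+0=0+0=0
L[5]='M': occ=1, LF[5]=C('M')+1=1+1=2
L[6]='m': occ=1, LF[6]=C('m')+1=4+1=5
L[7]='N': occ=0, LF[7]=C('N')+0=3+0=3
L[8]='m': occ=2, LF[8]=C('m')+2=4+2=6

Answer: 7 4 1 8 0 2 5 3 6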